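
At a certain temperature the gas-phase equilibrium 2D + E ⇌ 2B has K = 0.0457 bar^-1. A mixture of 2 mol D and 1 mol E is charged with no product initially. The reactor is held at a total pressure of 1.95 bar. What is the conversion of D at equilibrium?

Basis: 2 mol D initially; let X = conversion of D. Extent ξ = X.
Species balance: n_D = 2 − 2X; n_E = 1 − X; n_B = 2X.
n_T = Σnᵢ = 3 − X.
Mole fractions y_i = n_i/n_T; K = p_B^2 / (p_D^2 p_E) with p_i = y_i·P.
Setting this equal to 0.0457 bar^-1 and taking the physical root (0 < X < 1) gives X = 0.141.

X = 0.141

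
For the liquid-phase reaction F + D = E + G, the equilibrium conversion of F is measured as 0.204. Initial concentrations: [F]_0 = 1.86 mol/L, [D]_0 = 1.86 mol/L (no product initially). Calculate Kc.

Kc = 0.0657

Let X = conversion of F.
Concentrations: [F] = 1.86 − 1.86X; [D] = 1.86 − 1.86X; [E] = 1.86X; [G] = 1.86X.
At X = 0.204: [F] = 1.48, [D] = 1.48, [E] = 0.379, [G] = 0.379.
Kc = [E] [G] / ([F] [D]) = 0.0657.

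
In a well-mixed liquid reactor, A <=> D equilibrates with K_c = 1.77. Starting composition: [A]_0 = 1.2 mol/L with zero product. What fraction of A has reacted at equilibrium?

X = 0.639

Let X = conversion of A; extent ξ = 1.2·X mol/L.
Concentrations: [A] = 1.2 − 1.2X; [D] = 1.2X.
K_c = [D] / ([A]).
This equals 1.77 at X = 0.639 (the root in 0 < X < 1).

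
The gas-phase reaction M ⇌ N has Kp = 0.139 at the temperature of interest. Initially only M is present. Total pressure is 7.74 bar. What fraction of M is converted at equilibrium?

X = 0.122

Take 1 mol M as basis and let X be its fractional conversion, so ξ = X.
Species balance: n_M = 1 − X; n_N = X.
Since Δν = 0, n_T = 1 throughout.
Mole fractions y_i = n_i/n_T; Kp = p_N / (p_M) with p_i = y_i·P.
Equating to 0.139 and solving on 0 < X < 1: X = 0.122.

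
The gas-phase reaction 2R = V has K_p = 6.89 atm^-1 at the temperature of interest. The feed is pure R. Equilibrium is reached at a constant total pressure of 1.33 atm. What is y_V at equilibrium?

Take 1 mol R as basis and let X be its fractional conversion, so ξ = 0.5X.
Species balance: n_R = 1 − X; n_V = 0.5X.
Summing: n_T = 1 − 0.5X.
Mole fractions y_i = n_i/n_T; K_p = p_V / (p_R^2) with p_i = y_i·P.
This yields a degree-2 equation in X; solving on (0,1), X = 0.837.
Then n_V = 0.419, n_T = 0.581, so y_V = 0.720.

y_V = 0.720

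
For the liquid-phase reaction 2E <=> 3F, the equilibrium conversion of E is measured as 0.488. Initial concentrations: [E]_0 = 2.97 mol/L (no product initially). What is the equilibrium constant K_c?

Let X = conversion of E.
Concentrations: [E] = 2.97 − 2.97X; [F] = 4.46X.
At X = 0.488: [E] = 1.52, [F] = 2.17.
K_c = [F]^3 / ([E]^2) = 4.44 mol/L.

K_c = 4.44 mol/L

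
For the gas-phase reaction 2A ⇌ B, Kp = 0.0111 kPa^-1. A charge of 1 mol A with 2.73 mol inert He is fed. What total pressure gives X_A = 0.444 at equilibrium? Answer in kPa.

P = 227 kPa

Take 1 mol A as basis and let X be its fractional conversion, so ξ = 0.5X.
At extent ξ: n_A = 1 − X; n_B = 0.5X; n_I = 2.73 (inert).
Summing: n_T = 3.73 − 0.5X.
Kp = p_B / (p_A^2) with p_i = (n_i/n_T)·P.
At X = 0.444: the mole-fraction product g(X) = Π y_i^ν_i = 2.519. Since Kp = g(X)·P^{-1}, P = (g/Kp)^(1/1) = (2.519/0.0111)^(1/1) = 227 kPa.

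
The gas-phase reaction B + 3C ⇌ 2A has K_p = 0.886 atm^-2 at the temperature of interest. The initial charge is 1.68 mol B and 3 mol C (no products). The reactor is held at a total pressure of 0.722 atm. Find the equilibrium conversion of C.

X = 0.299

Let X = conversion of C (basis 3 mol C); extent of reaction ξ = X.
Mole table: n_B = 1.68 − X; n_C = 3 − 3X; n_A = 2X.
Summing: n_T = 4.68 − 2X.
y_i = n_i/n_T, p_i = y_i·P. K_p = p_A^2 / (p_B p_C^3).
Equating to 0.886 atm^-2 and solving on 0 < X < 1: X = 0.299.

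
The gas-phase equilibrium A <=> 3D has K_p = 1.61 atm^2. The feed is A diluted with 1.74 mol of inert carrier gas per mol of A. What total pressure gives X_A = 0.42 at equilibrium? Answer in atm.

P = 2.45 atm

Basis: 1 mol A initially; let X = conversion of A. Extent ξ = X.
Species balance: n_A = 1 − X; n_D = 3X; n_I = 1.74 (inert).
Summing: n_T = 2.74 + 2X.
K_p = p_D^3 / (p_A) with p_i = (n_i/n_T)·P.
At X = 0.42: the mole-fraction product g(X) = Π y_i^ν_i = 0.2691. Since K_p = g(X)·P^{2}, P = (K_p/g)^(1/2) = (1.61/0.2691)^(1/2) = 2.45 atm.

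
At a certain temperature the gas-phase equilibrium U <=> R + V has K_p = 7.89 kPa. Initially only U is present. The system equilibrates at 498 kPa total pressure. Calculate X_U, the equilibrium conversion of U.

Take 1 mol U as basis and let X be its fractional conversion, so ξ = X.
Mole table: n_U = 1 − X; n_R = X; n_V = X.
Total moles n_T = 1 + X.
y_i = n_i/n_T, p_i = y_i·P. K_p = p_R p_V / (p_U).
This yields a degree-2 equation in X; solving on (0,1), X = 0.125.

X = 0.125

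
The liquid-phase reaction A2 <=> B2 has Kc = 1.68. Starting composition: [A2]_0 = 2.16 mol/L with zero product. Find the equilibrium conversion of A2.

Let X = conversion of A2; extent ξ = 2.16·X mol/L.
Concentrations: [A2] = 2.16 − 2.16X; [B2] = 2.16X.
Kc = [B2] / ([A2]).
Setting equal to 1.68 and solving for X on (0,1) gives X = 0.627.

X = 0.627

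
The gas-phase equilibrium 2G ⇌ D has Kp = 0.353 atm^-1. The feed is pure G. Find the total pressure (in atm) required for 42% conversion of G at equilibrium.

P = 1.4 atm

Let X = conversion of G (basis 1 mol G); extent of reaction ξ = 0.5X.
Moles: n_G = 1 − X; n_D = 0.5X.
Summing: n_T = 1 − 0.5X.
Kp = p_D / (p_G^2) with p_i = (n_i/n_T)·P.
At X = 0.42: the mole-fraction product g(X) = Π y_i^ν_i = 0.4932. Since Kp = g(X)·P^{-1}, P = (g/Kp)^(1/1) = (0.4932/0.353)^(1/1) = 1.4 atm.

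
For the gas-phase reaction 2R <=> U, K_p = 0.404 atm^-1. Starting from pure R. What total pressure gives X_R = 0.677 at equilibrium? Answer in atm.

P = 5.31 atm

Basis: 1 mol R initially; let X = conversion of R. Extent ξ = 0.5X.
Species balance: n_R = 1 − X; n_U = 0.5X.
Total moles n_T = 1 − 0.5X.
K_p = p_U / (p_R^2) with p_i = (n_i/n_T)·P.
At X = 0.677: the mole-fraction product g(X) = Π y_i^ν_i = 2.146. Since K_p = g(X)·P^{-1}, P = (g/K_p)^(1/1) = (2.146/0.404)^(1/1) = 5.31 atm.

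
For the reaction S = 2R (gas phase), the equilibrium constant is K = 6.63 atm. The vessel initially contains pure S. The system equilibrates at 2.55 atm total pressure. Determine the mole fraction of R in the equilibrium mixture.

Take 1 mol S as basis and let X be its fractional conversion, so ξ = X.
At extent ξ: n_S = 1 − X; n_R = 2X.
n_T = Σnᵢ = 1 + X.
y_i = n_i/n_T, p_i = y_i·P. K = p_R^2 / (p_S).
Equating to 6.63 atm and solving on 0 < X < 1: X = 0.628.
Then n_R = 1.26, n_T = 1.63, so y_R = 0.771.

y_R = 0.771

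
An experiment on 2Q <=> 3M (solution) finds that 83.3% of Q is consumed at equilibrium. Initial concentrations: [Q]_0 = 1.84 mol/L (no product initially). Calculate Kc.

Kc = 129 mol/L

Let X = conversion of Q.
Concentrations: [Q] = 1.84 − 1.84X; [M] = 2.76X.
At X = 0.833: [Q] = 0.307, [M] = 2.3.
Kc = [M]^3 / ([Q]^2) = 129 mol/L.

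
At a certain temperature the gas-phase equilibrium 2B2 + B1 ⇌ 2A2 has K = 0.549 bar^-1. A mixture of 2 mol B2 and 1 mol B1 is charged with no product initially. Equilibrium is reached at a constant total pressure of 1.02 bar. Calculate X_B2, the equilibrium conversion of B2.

X = 0.278

Basis: 2 mol B2 initially; let X = conversion of B2. Extent ξ = X.
At extent ξ: n_B2 = 2 − 2X; n_B1 = 1 − X; n_A2 = 2X.
n_T = Σnᵢ = 3 − X.
With p_i = (n_i/n_T)P, K = p_A2^2 / (p_B2^2 p_B1).
This yields a degree-3 equation in X; solving on (0,1), X = 0.278.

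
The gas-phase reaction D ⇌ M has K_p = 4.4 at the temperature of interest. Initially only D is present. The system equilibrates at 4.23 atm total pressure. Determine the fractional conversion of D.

Let X = conversion of D (basis 1 mol D); extent of reaction ξ = X.
Species balance: n_D = 1 − X; n_M = X.
Total moles n_T = 1 (Δν = 0, constant).
With p_i = (n_i/n_T)P, K_p = p_M / (p_D).
Setting this equal to 4.4 and taking the physical root (0 < X < 1) gives X = 0.815.

X = 0.815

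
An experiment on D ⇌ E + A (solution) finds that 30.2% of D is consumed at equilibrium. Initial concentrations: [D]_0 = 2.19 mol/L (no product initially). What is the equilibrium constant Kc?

Let X = conversion of D.
Concentrations: [D] = 2.19 − 2.19X; [E] = 2.19X; [A] = 2.19X.
At X = 0.302: [D] = 1.53, [E] = 0.661, [A] = 0.661.
Kc = [E] [A] / ([D]) = 0.286 mol/L.

Kc = 0.286 mol/L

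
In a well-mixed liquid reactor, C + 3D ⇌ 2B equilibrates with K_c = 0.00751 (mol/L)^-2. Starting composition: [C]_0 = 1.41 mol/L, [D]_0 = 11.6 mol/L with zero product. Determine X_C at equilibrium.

X = 0.613

Let X = conversion of C; extent ξ = 1.41·X mol/L.
Concentrations: [C] = 1.41 − 1.41X; [D] = 11.6 − 4.23X; [B] = 2.82X.
K_c = [B]^2 / ([C] [D]^3).
Solving K_c = 0.00751 for X ∈ (0,1): X = 0.613.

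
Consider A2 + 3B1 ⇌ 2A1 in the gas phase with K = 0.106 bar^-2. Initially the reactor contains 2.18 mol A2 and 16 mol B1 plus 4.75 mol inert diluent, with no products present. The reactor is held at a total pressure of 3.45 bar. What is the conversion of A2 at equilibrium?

X = 0.546

Take 2.18 mol A2 as basis and let X be its fractional conversion, so ξ = 2.18X.
Mole table: n_A2 = 2.18 − 2.18X; n_B1 = 16 − 6.54X; n_A1 = 4.36X; n_I = 4.75 (inert).
Summing: n_T = 22.9 − 4.36X.
y_i = n_i/n_T, p_i = y_i·P. K = p_A1^2 / (p_A2 p_B1^3).
Equating to 0.106 bar^-2 and solving on 0 < X < 1: X = 0.546.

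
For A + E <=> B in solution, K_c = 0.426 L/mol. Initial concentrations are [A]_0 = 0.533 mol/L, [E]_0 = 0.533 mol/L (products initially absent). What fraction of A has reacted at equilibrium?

X = 0.160

Let X = conversion of A; extent ξ = 0.533·X mol/L.
Concentrations: [A] = 0.533 − 0.533X; [E] = 0.533 − 0.533X; [B] = 0.533X.
K_c = [B] / ([A] [E]).
Setting equal to 0.426 and solving for X on (0,1) gives X = 0.160.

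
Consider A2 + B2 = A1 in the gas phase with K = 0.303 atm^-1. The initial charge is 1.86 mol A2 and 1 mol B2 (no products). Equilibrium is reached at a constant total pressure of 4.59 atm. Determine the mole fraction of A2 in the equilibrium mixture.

Let X = conversion of B2 (basis 1 mol B2); extent of reaction ξ = X.
Moles: n_A2 = 1.86 − X; n_B2 = 1 − X; n_A1 = X.
n_T = Σnᵢ = 2.86 − X.
Mole fractions y_i = n_i/n_T; K = p_A1 / (p_A2 p_B2) with p_i = y_i·P.
Setting this equal to 0.303 atm^-1 and taking the physical root (0 < X < 1) gives X = 0.449.
Then n_A2 = 1.41, n_T = 2.41, so y_A2 = 0.585.

y_A2 = 0.585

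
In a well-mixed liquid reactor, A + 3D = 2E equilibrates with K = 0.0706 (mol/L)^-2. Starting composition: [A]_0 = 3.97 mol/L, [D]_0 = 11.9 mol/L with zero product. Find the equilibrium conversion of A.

X = 0.551

Let X = conversion of A; extent ξ = 3.97·X mol/L.
Concentrations: [A] = 3.97 − 3.97X; [D] = 11.9 − 11.9X; [E] = 7.94X.
K = [E]^2 / ([A] [D]^3).
Solving K = 0.0706 for X ∈ (0,1): X = 0.551.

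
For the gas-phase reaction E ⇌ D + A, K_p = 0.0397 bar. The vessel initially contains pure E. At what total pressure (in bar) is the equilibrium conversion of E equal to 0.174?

P = 1.27 bar

Take 1 mol E as basis and let X be its fractional conversion, so ξ = X.
At extent ξ: n_E = 1 − X; n_D = X; n_A = X.
Total moles n_T = 1 + X.
K_p = p_D p_A / (p_E) with p_i = (n_i/n_T)·P.
At X = 0.174: the mole-fraction product g(X) = Π y_i^ν_i = 0.03122. Since K_p = g(X)·P^{1}, P = (K_p/g)^(1/1) = (0.0397/0.03122)^(1/1) = 1.27 bar.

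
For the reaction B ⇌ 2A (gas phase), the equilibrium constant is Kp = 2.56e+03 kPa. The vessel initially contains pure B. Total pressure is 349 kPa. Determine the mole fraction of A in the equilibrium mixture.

Basis: 1 mol B initially; let X = conversion of B. Extent ξ = X.
At extent ξ: n_B = 1 − X; n_A = 2X.
Summing: n_T = 1 + X.
With p_i = (n_i/n_T)P, Kp = p_A^2 / (p_B).
Setting this equal to 2.56e+03 kPa and taking the physical root (0 < X < 1) gives X = 0.804.
Then n_A = 1.61, n_T = 1.8, so y_A = 0.892.

y_A = 0.892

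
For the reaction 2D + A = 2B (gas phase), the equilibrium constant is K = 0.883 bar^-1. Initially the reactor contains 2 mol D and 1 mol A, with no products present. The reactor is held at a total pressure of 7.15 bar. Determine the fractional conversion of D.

X = 0.524

Let X = conversion of D (basis 2 mol D); extent of reaction ξ = X.
Mole table: n_D = 2 − 2X; n_A = 1 − X; n_B = 2X.
n_T = Σnᵢ = 3 − X.
With p_i = (n_i/n_T)P, K = p_B^2 / (p_D^2 p_A).
This yields a degree-3 equation in X; solving on (0,1), X = 0.524.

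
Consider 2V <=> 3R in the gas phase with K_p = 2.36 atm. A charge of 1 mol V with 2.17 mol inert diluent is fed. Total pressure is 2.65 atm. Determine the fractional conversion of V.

Basis: 1 mol V initially; let X = conversion of V. Extent ξ = 0.5X.
Species balance: n_V = 1 − X; n_R = 1.5X; n_I = 2.17 (inert).
Total moles n_T = 3.17 + 0.5X.
y_i = n_i/n_T, p_i = y_i·P. K_p = p_R^3 / (p_V^2).
Equating to 2.36 atm and solving on 0 < X < 1: X = 0.560.

X = 0.560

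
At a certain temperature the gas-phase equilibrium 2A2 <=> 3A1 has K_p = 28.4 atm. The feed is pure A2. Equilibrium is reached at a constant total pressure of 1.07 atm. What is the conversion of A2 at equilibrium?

Let X = conversion of A2 (basis 1 mol A2); extent of reaction ξ = 0.5X.
Mole table: n_A2 = 1 − X; n_A1 = 1.5X.
Total moles n_T = 1 + 0.5X.
Mole fractions y_i = n_i/n_T; K_p = p_A1^3 / (p_A2^2) with p_i = y_i·P.
This yields a degree-3 equation in X; solving on (0,1), X = 0.789.

X = 0.789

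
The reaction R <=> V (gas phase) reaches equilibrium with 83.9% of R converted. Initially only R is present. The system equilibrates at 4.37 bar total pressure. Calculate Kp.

Kp = 5.21

Take 1 mol R as basis and let X be its fractional conversion, so ξ = X.
Moles: n_R = 1 − X; n_V = X.
Since Δν = 0, n_T = 1 throughout.
At X = 0.839: n_R = 0.161, n_V = 0.839, n_T = 1.
p_i = (n_i/n_T)·P. Kp = p_V / (p_R) = 5.21.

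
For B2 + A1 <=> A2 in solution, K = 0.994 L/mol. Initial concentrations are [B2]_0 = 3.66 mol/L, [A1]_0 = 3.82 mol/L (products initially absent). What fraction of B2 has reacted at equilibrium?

Let X = conversion of B2; extent ξ = 3.66·X mol/L.
Concentrations: [B2] = 3.66 − 3.66X; [A1] = 3.82 − 3.66X; [A2] = 3.66X.
K = [A2] / ([B2] [A1]).
This equals 0.994 at X = 0.611 (the root in 0 < X < 1).

X = 0.611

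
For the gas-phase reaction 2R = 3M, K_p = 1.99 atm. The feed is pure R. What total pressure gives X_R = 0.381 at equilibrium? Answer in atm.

P = 4.86 atm

Basis: 1 mol R initially; let X = conversion of R. Extent ξ = 0.5X.
Species balance: n_R = 1 − X; n_M = 1.5X.
n_T = Σnᵢ = 1 + 0.5X.
K_p = p_M^3 / (p_R^2) with p_i = (n_i/n_T)·P.
At X = 0.381: the mole-fraction product g(X) = Π y_i^ν_i = 0.4092. Since K_p = g(X)·P^{1}, P = (K_p/g)^(1/1) = (1.99/0.4092)^(1/1) = 4.86 atm.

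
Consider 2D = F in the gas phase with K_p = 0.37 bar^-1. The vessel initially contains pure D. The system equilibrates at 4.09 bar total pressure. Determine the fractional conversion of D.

X = 0.623

Basis: 1 mol D initially; let X = conversion of D. Extent ξ = 0.5X.
Moles: n_D = 1 − X; n_F = 0.5X.
n_T = Σnᵢ = 1 − 0.5X.
With p_i = (n_i/n_T)P, K_p = p_F / (p_D^2).
Substituting and setting equal to 0.37 bar^-1 gives a polynomial in X; the root in (0,1) is X = 0.623.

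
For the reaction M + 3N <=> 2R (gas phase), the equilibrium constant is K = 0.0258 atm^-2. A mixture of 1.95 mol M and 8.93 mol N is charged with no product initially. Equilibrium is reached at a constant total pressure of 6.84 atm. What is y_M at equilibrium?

y_M = 0.113

Basis: 1.95 mol M initially; let X = conversion of M. Extent ξ = 1.95X.
Mole table: n_M = 1.95 − 1.95X; n_N = 8.93 − 5.85X; n_R = 3.9X.
n_T = Σnᵢ = 10.9 − 3.9X.
Mole fractions y_i = n_i/n_T; K = p_R^2 / (p_M p_N^3) with p_i = y_i·P.
Substituting and setting equal to 0.0258 atm^-2 gives a polynomial in X; the root in (0,1) is X = 0.478.
Then n_M = 1.02, n_T = 9.01, so y_M = 0.113.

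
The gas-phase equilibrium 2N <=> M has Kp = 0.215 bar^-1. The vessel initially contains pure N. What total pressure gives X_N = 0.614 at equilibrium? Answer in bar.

Take 1 mol N as basis and let X be its fractional conversion, so ξ = 0.5X.
At extent ξ: n_N = 1 − X; n_M = 0.5X.
Summing: n_T = 1 − 0.5X.
Kp = p_M / (p_N^2) with p_i = (n_i/n_T)·P.
At X = 0.614: the mole-fraction product g(X) = Π y_i^ν_i = 1.428. Since Kp = g(X)·P^{-1}, P = (g/Kp)^(1/1) = (1.428/0.215)^(1/1) = 6.64 bar.

P = 6.64 bar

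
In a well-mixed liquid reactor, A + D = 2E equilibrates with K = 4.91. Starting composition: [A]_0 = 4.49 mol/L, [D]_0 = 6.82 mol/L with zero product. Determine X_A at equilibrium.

X = 0.632

Let X = conversion of A; extent ξ = 4.49·X mol/L.
Concentrations: [A] = 4.49 − 4.49X; [D] = 6.82 − 4.49X; [E] = 8.98X.
K = [E]^2 / ([A] [D]).
Equating to 4.91: the physical root is X = 0.632.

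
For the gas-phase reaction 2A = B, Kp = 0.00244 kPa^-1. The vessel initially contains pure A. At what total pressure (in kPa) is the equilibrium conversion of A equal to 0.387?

Take 1 mol A as basis and let X be its fractional conversion, so ξ = 0.5X.
Species balance: n_A = 1 − X; n_B = 0.5X.
n_T = Σnᵢ = 1 − 0.5X.
Kp = p_B / (p_A^2) with p_i = (n_i/n_T)·P.
At X = 0.387: the mole-fraction product g(X) = Π y_i^ν_i = 0.4153. Since Kp = g(X)·P^{-1}, P = (g/Kp)^(1/1) = (0.4153/0.00244)^(1/1) = 170 kPa.

P = 170 kPa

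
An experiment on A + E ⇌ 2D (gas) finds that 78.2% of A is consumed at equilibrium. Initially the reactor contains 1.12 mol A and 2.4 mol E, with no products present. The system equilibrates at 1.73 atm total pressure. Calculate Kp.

Kp = 8.25

Take 1.12 mol A as basis and let X be its fractional conversion, so ξ = 1.12X.
Moles: n_A = 1.12 − 1.12X; n_E = 2.4 − 1.12X; n_D = 2.24X.
Total moles n_T = 3.52 (Δν = 0, constant).
At X = 0.782: n_A = 0.244, n_E = 1.52, n_D = 1.75, n_T = 3.52.
p_i = (n_i/n_T)·P. Kp = p_D^2 / (p_A p_E) = 8.25.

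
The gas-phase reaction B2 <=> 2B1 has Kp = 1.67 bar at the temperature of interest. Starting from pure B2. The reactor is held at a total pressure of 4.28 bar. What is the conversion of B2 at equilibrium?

Let X = conversion of B2 (basis 1 mol B2); extent of reaction ξ = X.
Moles: n_B2 = 1 − X; n_B1 = 2X.
Total moles n_T = 1 + X.
Mole fractions y_i = n_i/n_T; Kp = p_B1^2 / (p_B2) with p_i = y_i·P.
Equating to 1.67 bar and solving on 0 < X < 1: X = 0.298.

X = 0.298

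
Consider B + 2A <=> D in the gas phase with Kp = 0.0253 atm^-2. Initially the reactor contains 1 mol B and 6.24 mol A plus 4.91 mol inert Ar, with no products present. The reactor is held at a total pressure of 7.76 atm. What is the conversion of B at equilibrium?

X = 0.269

Let X = conversion of B (basis 1 mol B); extent of reaction ξ = X.
Species balance: n_B = 1 − X; n_A = 6.24 − 2X; n_D = X; n_I = 4.91 (inert).
Total moles n_T = 12.2 − 2X.
Mole fractions y_i = n_i/n_T; Kp = p_D / (p_B p_A^2) with p_i = y_i·P.
This yields a degree-3 equation in X; solving on (0,1), X = 0.269.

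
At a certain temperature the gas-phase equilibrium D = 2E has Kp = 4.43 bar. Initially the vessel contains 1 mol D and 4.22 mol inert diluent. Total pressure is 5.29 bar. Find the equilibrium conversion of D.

Basis: 1 mol D initially; let X = conversion of D. Extent ξ = X.
At extent ξ: n_D = 1 − X; n_E = 2X; n_I = 4.22 (inert).
Total moles n_T = 5.22 + X.
Mole fractions y_i = n_i/n_T; Kp = p_E^2 / (p_D) with p_i = y_i·P.
Equating to 4.43 bar and solving on 0 < X < 1: X = 0.653.

X = 0.653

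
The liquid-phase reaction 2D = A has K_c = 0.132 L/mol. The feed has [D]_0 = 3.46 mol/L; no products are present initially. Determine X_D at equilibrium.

Let X = conversion of D; extent ξ = 3.46X/2 mol/L.
Concentrations: [D] = 3.46 − 3.46X; [A] = 1.73X.
K_c = [A] / ([D]^2).
Setting equal to 0.132 and solving for X on (0,1) gives X = 0.367.

X = 0.367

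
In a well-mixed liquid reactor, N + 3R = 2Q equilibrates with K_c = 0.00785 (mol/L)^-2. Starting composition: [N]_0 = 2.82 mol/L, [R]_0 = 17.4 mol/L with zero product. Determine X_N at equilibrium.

Let X = conversion of N; extent ξ = 2.82·X mol/L.
Concentrations: [N] = 2.82 − 2.82X; [R] = 17.4 − 8.46X; [Q] = 5.64X.
K_c = [Q]^2 / ([N] [R]^3).
Solving K_c = 0.00785 for X ∈ (0,1): X = 0.646.

X = 0.646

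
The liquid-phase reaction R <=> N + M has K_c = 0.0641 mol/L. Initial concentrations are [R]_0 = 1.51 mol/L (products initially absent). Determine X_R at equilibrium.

Let X = conversion of R; extent ξ = 1.51·X mol/L.
Concentrations: [R] = 1.51 − 1.51X; [N] = 1.51X; [M] = 1.51X.
K_c = [N] [M] / ([R]).
Setting equal to 0.0641 and solving for X on (0,1) gives X = 0.186.

X = 0.186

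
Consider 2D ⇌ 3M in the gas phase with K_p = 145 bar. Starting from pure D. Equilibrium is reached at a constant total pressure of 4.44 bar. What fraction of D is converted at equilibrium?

X = 0.804

Take 1 mol D as basis and let X be its fractional conversion, so ξ = 0.5X.
At extent ξ: n_D = 1 − X; n_M = 1.5X.
n_T = Σnᵢ = 1 + 0.5X.
y_i = n_i/n_T, p_i = y_i·P. K_p = p_M^3 / (p_D^2).
This yields a degree-3 equation in X; solving on (0,1), X = 0.804.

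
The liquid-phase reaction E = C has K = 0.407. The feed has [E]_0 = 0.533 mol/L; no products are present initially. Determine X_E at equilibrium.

Let X = conversion of E; extent ξ = 0.533·X mol/L.
Concentrations: [E] = 0.533 − 0.533X; [C] = 0.533X.
K = [C] / ([E]).
This equals 0.407 at X = 0.289 (the root in 0 < X < 1).

X = 0.289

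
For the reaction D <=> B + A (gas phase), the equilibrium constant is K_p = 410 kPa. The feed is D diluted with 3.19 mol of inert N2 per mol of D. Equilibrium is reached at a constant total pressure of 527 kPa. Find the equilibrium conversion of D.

X = 0.825

Let X = conversion of D (basis 1 mol D); extent of reaction ξ = X.
At extent ξ: n_D = 1 − X; n_B = X; n_A = X; n_I = 3.19 (inert).
Summing: n_T = 4.19 + X.
With p_i = (n_i/n_T)P, K_p = p_B p_A / (p_D).
Setting this equal to 410 kPa and taking the physical root (0 < X < 1) gives X = 0.825.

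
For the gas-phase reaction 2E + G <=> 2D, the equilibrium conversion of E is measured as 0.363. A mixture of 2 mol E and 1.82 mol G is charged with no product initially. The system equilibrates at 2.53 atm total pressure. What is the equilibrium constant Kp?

Basis: 2 mol E initially; let X = conversion of E. Extent ξ = X.
Mole table: n_E = 2 − 2X; n_G = 1.82 − X; n_D = 2X.
Total moles n_T = 3.82 − X.
At X = 0.363: n_E = 1.27, n_G = 1.46, n_D = 0.726, n_T = 3.46.
p_i = (n_i/n_T)·P. Kp = p_D^2 / (p_E^2 p_G) = 0.305 atm^-1.

Kp = 0.305 atm^-1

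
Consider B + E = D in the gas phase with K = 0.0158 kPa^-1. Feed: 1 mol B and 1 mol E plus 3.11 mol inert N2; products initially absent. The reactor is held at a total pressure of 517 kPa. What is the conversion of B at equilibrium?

X = 0.479

Basis: 1 mol B initially; let X = conversion of B. Extent ξ = X.
Moles: n_B = 1 − X; n_E = 1 − X; n_D = X; n_I = 3.11 (inert).
Summing: n_T = 5.11 − X.
With p_i = (n_i/n_T)P, K = p_D / (p_B p_E).
Substituting and setting equal to 0.0158 kPa^-1 gives a polynomial in X; the root in (0,1) is X = 0.479.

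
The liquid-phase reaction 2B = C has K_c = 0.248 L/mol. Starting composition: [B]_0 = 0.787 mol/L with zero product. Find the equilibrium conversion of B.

X = 0.231

Let X = conversion of B; extent ξ = 0.787X/2 mol/L.
Concentrations: [B] = 0.787 − 0.787X; [C] = 0.394X.
K_c = [C] / ([B]^2).
Equating to 0.248 L/mol: the physical root is X = 0.231.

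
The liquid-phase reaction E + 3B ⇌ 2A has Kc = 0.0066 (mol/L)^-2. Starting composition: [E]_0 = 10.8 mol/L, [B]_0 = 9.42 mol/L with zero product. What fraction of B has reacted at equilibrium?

X = 0.457

Let X = conversion of B; extent ξ = 9.42X/3 mol/L.
Concentrations: [E] = 10.8 − 3.14X; [B] = 9.42 − 9.42X; [A] = 6.28X.
Kc = [A]^2 / ([E] [B]^3).
This equals 0.0066 at X = 0.457 (the root in 0 < X < 1).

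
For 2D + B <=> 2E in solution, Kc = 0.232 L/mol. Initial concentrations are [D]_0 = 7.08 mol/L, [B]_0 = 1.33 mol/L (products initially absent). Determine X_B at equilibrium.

X = 0.655

Let X = conversion of B; extent ξ = 1.33·X mol/L.
Concentrations: [D] = 7.08 − 2.66X; [B] = 1.33 − 1.33X; [E] = 2.66X.
Kc = [E]^2 / ([D]^2 [B]).
This equals 0.232 at X = 0.655 (the root in 0 < X < 1).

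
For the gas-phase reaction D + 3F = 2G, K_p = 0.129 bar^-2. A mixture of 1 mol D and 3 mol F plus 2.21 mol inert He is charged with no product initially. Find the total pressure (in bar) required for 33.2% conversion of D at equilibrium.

Let X = conversion of D (basis 1 mol D); extent of reaction ξ = X.
Species balance: n_D = 1 − X; n_F = 3 − 3X; n_G = 2X; n_I = 2.21 (inert).
Total moles n_T = 6.21 − 2X.
K_p = p_G^2 / (p_D p_F^3) with p_i = (n_i/n_T)·P.
At X = 0.332: the mole-fraction product g(X) = Π y_i^ν_i = 2.522. Since K_p = g(X)·P^{-2}, P = (g/K_p)^(1/2) = (2.522/0.129)^(1/2) = 4.42 bar.

P = 4.42 bar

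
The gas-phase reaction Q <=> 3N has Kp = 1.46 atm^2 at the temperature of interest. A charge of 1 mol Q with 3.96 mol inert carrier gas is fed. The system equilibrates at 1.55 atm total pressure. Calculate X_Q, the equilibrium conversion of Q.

Take 1 mol Q as basis and let X be its fractional conversion, so ξ = X.
Species balance: n_Q = 1 − X; n_N = 3X; n_I = 3.96 (inert).
Total moles n_T = 4.96 + 2X.
y_i = n_i/n_T, p_i = y_i·P. Kp = p_N^3 / (p_Q).
Substituting and setting equal to 1.46 atm^2 gives a polynomial in X; the root in (0,1) is X = 0.667.

X = 0.667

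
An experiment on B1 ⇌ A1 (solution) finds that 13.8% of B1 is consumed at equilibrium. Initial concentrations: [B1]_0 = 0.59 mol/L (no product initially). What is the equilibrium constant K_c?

Let X = conversion of B1.
Concentrations: [B1] = 0.59 − 0.59X; [A1] = 0.59X.
At X = 0.138: [B1] = 0.509, [A1] = 0.0814.
K_c = [A1] / ([B1]) = 0.16.

K_c = 0.16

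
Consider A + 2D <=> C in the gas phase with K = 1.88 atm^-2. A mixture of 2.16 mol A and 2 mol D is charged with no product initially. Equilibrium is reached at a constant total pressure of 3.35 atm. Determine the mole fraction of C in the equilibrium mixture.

Take 2 mol D as basis and let X be its fractional conversion, so ξ = X.
Moles: n_A = 2.16 − X; n_D = 2 − 2X; n_C = X.
Total moles n_T = 4.16 − 2X.
Mole fractions y_i = n_i/n_T; K = p_C / (p_A p_D^2) with p_i = y_i·P.
Equating to 1.88 atm^-2 and solving on 0 < X < 1: X = 0.787.
Then n_C = 0.787, n_T = 2.59, so y_C = 0.304.

y_C = 0.304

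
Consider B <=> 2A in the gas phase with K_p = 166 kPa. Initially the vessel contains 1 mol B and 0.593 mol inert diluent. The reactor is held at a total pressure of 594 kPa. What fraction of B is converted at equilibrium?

X = 0.304

Let X = conversion of B (basis 1 mol B); extent of reaction ξ = X.
Moles: n_B = 1 − X; n_A = 2X; n_I = 0.593 (inert).
Summing: n_T = 1.59 + X.
y_i = n_i/n_T, p_i = y_i·P. K_p = p_A^2 / (p_B).
Setting this equal to 166 kPa and taking the physical root (0 < X < 1) gives X = 0.304.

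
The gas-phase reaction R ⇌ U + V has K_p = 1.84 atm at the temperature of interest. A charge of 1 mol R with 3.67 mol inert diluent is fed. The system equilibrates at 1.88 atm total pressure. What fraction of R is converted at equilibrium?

X = 0.863

Basis: 1 mol R initially; let X = conversion of R. Extent ξ = X.
Mole table: n_R = 1 − X; n_U = X; n_V = X; n_I = 3.67 (inert).
Total moles n_T = 4.67 + X.
With p_i = (n_i/n_T)P, K_p = p_U p_V / (p_R).
This yields a degree-2 equation in X; solving on (0,1), X = 0.863.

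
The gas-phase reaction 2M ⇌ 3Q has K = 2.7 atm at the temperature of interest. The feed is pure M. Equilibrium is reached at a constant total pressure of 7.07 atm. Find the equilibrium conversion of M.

Basis: 1 mol M initially; let X = conversion of M. Extent ξ = 0.5X.
Moles: n_M = 1 − X; n_Q = 1.5X.
n_T = Σnᵢ = 1 + 0.5X.
y_i = n_i/n_T, p_i = y_i·P. K = p_Q^3 / (p_M^2).
This yields a degree-3 equation in X; solving on (0,1), X = 0.375.

X = 0.375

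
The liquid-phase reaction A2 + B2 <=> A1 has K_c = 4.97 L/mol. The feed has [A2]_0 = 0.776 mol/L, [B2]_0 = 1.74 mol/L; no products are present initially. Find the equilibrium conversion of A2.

X = 0.844

Let X = conversion of A2; extent ξ = 0.776·X mol/L.
Concentrations: [A2] = 0.776 − 0.776X; [B2] = 1.74 − 0.776X; [A1] = 0.776X.
K_c = [A1] / ([A2] [B2]).
Equating to 4.97 L/mol: the physical root is X = 0.844.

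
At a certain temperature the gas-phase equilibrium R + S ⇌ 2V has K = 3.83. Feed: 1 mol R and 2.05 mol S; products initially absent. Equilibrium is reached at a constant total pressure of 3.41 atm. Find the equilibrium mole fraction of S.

y_S = 0.454

Let X = conversion of R (basis 1 mol R); extent of reaction ξ = X.
Mole table: n_R = 1 − X; n_S = 2.05 − X; n_V = 2X.
n_T stays at 3.05 (no change in mole number).
Mole fractions y_i = n_i/n_T; K = p_V^2 / (p_R p_S) with p_i = y_i·P.
Setting this equal to 3.83 and taking the physical root (0 < X < 1) gives X = 0.666.
Then n_S = 1.38, n_T = 3.05, so y_S = 0.454.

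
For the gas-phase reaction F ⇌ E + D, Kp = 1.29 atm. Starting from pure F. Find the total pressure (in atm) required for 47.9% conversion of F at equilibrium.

Let X = conversion of F (basis 1 mol F); extent of reaction ξ = X.
Moles: n_F = 1 − X; n_E = X; n_D = X.
Total moles n_T = 1 + X.
Kp = p_E p_D / (p_F) with p_i = (n_i/n_T)·P.
At X = 0.479: the mole-fraction product g(X) = Π y_i^ν_i = 0.2978. Since Kp = g(X)·P^{1}, P = (Kp/g)^(1/1) = (1.29/0.2978)^(1/1) = 4.33 atm.

P = 4.33 atm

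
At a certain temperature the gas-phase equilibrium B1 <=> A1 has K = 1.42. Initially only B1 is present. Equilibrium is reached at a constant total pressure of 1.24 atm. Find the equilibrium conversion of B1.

X = 0.587

Take 1 mol B1 as basis and let X be its fractional conversion, so ξ = X.
Species balance: n_B1 = 1 − X; n_A1 = X.
n_T stays at 1 (no change in mole number).
Mole fractions y_i = n_i/n_T; K = p_A1 / (p_B1) with p_i = y_i·P.
Setting this equal to 1.42 and taking the physical root (0 < X < 1) gives X = 0.587.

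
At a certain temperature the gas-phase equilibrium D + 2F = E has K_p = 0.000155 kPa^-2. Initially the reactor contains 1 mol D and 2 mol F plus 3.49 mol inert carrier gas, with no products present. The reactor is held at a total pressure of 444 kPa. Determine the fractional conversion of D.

X = 0.502

Basis: 1 mol D initially; let X = conversion of D. Extent ξ = X.
Moles: n_D = 1 − X; n_F = 2 − 2X; n_E = X; n_I = 3.49 (inert).
n_T = Σnᵢ = 6.49 − 2X.
y_i = n_i/n_T, p_i = y_i·P. K_p = p_E / (p_D p_F^2).
Substituting and setting equal to 0.000155 kPa^-2 gives a polynomial in X; the root in (0,1) is X = 0.502.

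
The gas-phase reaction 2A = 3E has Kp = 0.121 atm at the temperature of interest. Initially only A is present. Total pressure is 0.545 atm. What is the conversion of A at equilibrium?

Take 1 mol A as basis and let X be its fractional conversion, so ξ = 0.5X.
Moles: n_A = 1 − X; n_E = 1.5X.
Total moles n_T = 1 + 0.5X.
Mole fractions y_i = n_i/n_T; Kp = p_E^3 / (p_A^2) with p_i = y_i·P.
Equating to 0.121 atm and solving on 0 < X < 1: X = 0.326.

X = 0.326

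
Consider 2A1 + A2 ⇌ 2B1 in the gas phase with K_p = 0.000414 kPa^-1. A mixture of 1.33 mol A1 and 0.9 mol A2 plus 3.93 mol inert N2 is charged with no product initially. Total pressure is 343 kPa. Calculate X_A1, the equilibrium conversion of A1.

Basis: 1.33 mol A1 initially; let X = conversion of A1. Extent ξ = 0.665X.
Mole table: n_A1 = 1.33 − 1.33X; n_A2 = 0.9 − 0.665X; n_B1 = 1.33X; n_I = 3.93 (inert).
Summing: n_T = 6.16 − 0.665X.
With p_i = (n_i/n_T)P, K_p = p_B1^2 / (p_A1^2 p_A2).
Substituting and setting equal to 0.000414 kPa^-1 gives a polynomial in X; the root in (0,1) is X = 0.122.

X = 0.122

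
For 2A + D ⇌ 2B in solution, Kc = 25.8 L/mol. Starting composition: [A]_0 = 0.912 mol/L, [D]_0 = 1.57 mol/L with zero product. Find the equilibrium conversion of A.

Let X = conversion of A; extent ξ = 0.912X/2 mol/L.
Concentrations: [A] = 0.912 − 0.912X; [D] = 1.57 − 0.456X; [B] = 0.912X.
Kc = [B]^2 / ([A]^2 [D]).
Solving Kc = 25.8 for X ∈ (0,1): X = 0.847.

X = 0.847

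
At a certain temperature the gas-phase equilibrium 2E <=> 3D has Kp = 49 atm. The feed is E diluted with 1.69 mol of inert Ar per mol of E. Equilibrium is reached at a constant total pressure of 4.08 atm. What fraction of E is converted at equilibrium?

X = 0.789

Basis: 1 mol E initially; let X = conversion of E. Extent ξ = 0.5X.
Mole table: n_E = 1 − X; n_D = 1.5X; n_I = 1.69 (inert).
n_T = Σnᵢ = 2.69 + 0.5X.
With p_i = (n_i/n_T)P, Kp = p_D^3 / (p_E^2).
Setting this equal to 49 atm and taking the physical root (0 < X < 1) gives X = 0.789.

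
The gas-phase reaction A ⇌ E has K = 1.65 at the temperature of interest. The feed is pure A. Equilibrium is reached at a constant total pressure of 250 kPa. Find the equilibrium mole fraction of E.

y_E = 0.623

Basis: 1 mol A initially; let X = conversion of A. Extent ξ = X.
Mole table: n_A = 1 − X; n_E = X.
Total moles n_T = 1 (Δν = 0, constant).
With p_i = (n_i/n_T)P, K = p_E / (p_A).
Equating to 1.65 and solving on 0 < X < 1: X = 0.623.
Then n_E = 0.623, n_T = 1, so y_E = 0.623.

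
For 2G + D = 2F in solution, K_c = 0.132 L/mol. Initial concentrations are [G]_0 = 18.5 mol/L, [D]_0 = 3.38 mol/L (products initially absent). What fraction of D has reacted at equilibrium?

Let X = conversion of D; extent ξ = 3.38·X mol/L.
Concentrations: [G] = 18.5 − 6.76X; [D] = 3.38 − 3.38X; [F] = 6.76X.
K_c = [F]^2 / ([G]^2 [D]).
Setting equal to 0.132 and solving for X on (0,1) gives X = 0.717.

X = 0.717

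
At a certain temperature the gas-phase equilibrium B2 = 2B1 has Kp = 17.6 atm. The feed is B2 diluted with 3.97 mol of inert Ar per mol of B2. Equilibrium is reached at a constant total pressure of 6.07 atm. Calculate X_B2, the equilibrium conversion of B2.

Basis: 1 mol B2 initially; let X = conversion of B2. Extent ξ = X.
Moles: n_B2 = 1 − X; n_B1 = 2X; n_I = 3.97 (inert).
Summing: n_T = 4.97 + X.
y_i = n_i/n_T, p_i = y_i·P. Kp = p_B1^2 / (p_B2).
Setting this equal to 17.6 atm and taking the physical root (0 < X < 1) gives X = 0.834.

X = 0.834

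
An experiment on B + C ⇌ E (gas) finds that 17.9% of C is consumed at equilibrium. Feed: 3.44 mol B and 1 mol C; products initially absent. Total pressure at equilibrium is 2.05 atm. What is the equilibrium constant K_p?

Take 1 mol C as basis and let X be its fractional conversion, so ξ = X.
Mole table: n_B = 3.44 − X; n_C = 1 − X; n_E = X.
n_T = Σnᵢ = 4.44 − X.
At X = 0.179: n_B = 3.26, n_C = 0.821, n_E = 0.179, n_T = 4.26.
p_i = (n_i/n_T)·P. K_p = p_E / (p_B p_C) = 0.139 atm^-1.

K_p = 0.139 atm^-1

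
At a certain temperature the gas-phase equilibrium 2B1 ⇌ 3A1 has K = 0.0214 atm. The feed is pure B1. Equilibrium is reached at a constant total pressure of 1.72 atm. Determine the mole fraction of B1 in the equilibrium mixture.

y_B1 = 0.800

Basis: 1 mol B1 initially; let X = conversion of B1. Extent ξ = 0.5X.
Moles: n_B1 = 1 − X; n_A1 = 1.5X.
Summing: n_T = 1 + 0.5X.
With p_i = (n_i/n_T)P, K = p_A1^3 / (p_B1^2).
This yields a degree-3 equation in X; solving on (0,1), X = 0.143.
Then n_B1 = 0.857, n_T = 1.07, so y_B1 = 0.800.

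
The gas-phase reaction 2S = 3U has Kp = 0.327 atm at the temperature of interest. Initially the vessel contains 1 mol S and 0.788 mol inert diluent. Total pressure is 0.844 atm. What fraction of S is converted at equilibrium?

Let X = conversion of S (basis 1 mol S); extent of reaction ξ = 0.5X.
At extent ξ: n_S = 1 − X; n_U = 1.5X; n_I = 0.788 (inert).
Total moles n_T = 1.79 + 0.5X.
With p_i = (n_i/n_T)P, Kp = p_U^3 / (p_S^2).
Setting this equal to 0.327 atm and taking the physical root (0 < X < 1) gives X = 0.424.

X = 0.424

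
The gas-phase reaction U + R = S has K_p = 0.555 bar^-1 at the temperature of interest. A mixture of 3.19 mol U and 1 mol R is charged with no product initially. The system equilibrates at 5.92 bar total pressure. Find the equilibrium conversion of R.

Take 1 mol R as basis and let X be its fractional conversion, so ξ = X.
Moles: n_U = 3.19 − X; n_R = 1 − X; n_S = X.
Total moles n_T = 4.19 − X.
y_i = n_i/n_T, p_i = y_i·P. K_p = p_S / (p_U p_R).
This yields a degree-2 equation in X; solving on (0,1), X = 0.701.

X = 0.701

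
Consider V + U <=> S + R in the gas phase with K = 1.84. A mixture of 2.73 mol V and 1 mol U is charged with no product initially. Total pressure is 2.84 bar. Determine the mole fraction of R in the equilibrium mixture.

Let X = conversion of U (basis 1 mol U); extent of reaction ξ = X.
Species balance: n_V = 2.73 − X; n_U = 1 − X; n_S = X; n_R = X.
Since Δν = 0, n_T = 3.73 throughout.
Mole fractions y_i = n_i/n_T; K = p_S p_R / (p_V p_U) with p_i = y_i·P.
This yields a degree-2 equation in X; solving on (0,1), X = 0.813.
Then n_R = 0.813, n_T = 3.73, so y_R = 0.218.

y_R = 0.218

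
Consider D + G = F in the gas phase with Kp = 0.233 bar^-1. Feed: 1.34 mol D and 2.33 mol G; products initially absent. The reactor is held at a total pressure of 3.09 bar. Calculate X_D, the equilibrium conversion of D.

Let X = conversion of D (basis 1.34 mol D); extent of reaction ξ = 1.34X.
Mole table: n_D = 1.34 − 1.34X; n_G = 2.33 − 1.34X; n_F = 1.34X.
Summing: n_T = 3.67 − 1.34X.
With p_i = (n_i/n_T)P, Kp = p_F / (p_D p_G).
Equating to 0.233 bar^-1 and solving on 0 < X < 1: X = 0.298.

X = 0.298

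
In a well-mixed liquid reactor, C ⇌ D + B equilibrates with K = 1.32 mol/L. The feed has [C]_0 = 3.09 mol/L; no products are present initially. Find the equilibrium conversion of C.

Let X = conversion of C; extent ξ = 3.09·X mol/L.
Concentrations: [C] = 3.09 − 3.09X; [D] = 3.09X; [B] = 3.09X.
K = [D] [B] / ([C]).
This equals 1.32 at X = 0.474 (the root in 0 < X < 1).

X = 0.474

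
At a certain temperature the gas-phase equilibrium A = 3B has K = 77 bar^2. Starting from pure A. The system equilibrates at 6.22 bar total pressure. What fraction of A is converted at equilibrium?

Take 1 mol A as basis and let X be its fractional conversion, so ξ = X.
Moles: n_A = 1 − X; n_B = 3X.
Total moles n_T = 1 + 2X.
y_i = n_i/n_T, p_i = y_i·P. K = p_B^3 / (p_A).
Substituting and setting equal to 77 bar^2 gives a polynomial in X; the root in (0,1) is X = 0.528.

X = 0.528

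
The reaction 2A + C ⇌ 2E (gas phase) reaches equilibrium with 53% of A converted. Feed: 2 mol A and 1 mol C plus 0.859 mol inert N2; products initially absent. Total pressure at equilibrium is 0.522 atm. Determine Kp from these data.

Let X = conversion of A (basis 2 mol A); extent of reaction ξ = X.
Moles: n_A = 2 − 2X; n_C = 1 − X; n_E = 2X; n_I = 0.859 (inert).
Total moles n_T = 3.86 − X.
At X = 0.53: n_A = 0.94, n_C = 0.47, n_E = 1.06, n_T = 3.33.
p_i = (n_i/n_T)·P. Kp = p_E^2 / (p_A^2 p_C) = 17.3 atm^-1.

Kp = 17.3 atm^-1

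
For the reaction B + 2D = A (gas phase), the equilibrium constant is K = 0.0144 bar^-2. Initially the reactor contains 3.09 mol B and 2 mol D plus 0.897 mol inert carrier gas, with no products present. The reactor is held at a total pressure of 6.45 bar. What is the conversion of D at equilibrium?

Take 2 mol D as basis and let X be its fractional conversion, so ξ = X.
Mole table: n_B = 3.09 − X; n_D = 2 − 2X; n_A = X; n_I = 0.897 (inert).
Total moles n_T = 5.99 − 2X.
y_i = n_i/n_T, p_i = y_i·P. K = p_A / (p_B p_D^2).
Substituting and setting equal to 0.0144 bar^-2 gives a polynomial in X; the root in (0,1) is X = 0.156.

X = 0.156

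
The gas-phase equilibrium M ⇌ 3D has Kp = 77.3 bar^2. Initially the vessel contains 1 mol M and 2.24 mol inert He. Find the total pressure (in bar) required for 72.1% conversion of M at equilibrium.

P = 6.83 bar

Let X = conversion of M (basis 1 mol M); extent of reaction ξ = X.
Species balance: n_M = 1 − X; n_D = 3X; n_I = 2.24 (inert).
Total moles n_T = 3.24 + 2X.
Kp = p_D^3 / (p_M) with p_i = (n_i/n_T)·P.
At X = 0.721: the mole-fraction product g(X) = Π y_i^ν_i = 1.655. Since Kp = g(X)·P^{2}, P = (Kp/g)^(1/2) = (77.3/1.655)^(1/2) = 6.83 bar.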